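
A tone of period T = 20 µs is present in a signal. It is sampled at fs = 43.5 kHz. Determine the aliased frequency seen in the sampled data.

T = 20 µs → f = 1/T = 50 kHz.
50 kHz mod fs = 6.5 kHz.
6.5 kHz ≤ fs/2 = 21.75 kHz, appears at 6.5 kHz.

6.5 kHz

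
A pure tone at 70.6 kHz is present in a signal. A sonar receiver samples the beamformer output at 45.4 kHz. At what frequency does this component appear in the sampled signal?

70.6 kHz mod fs = 25.2 kHz.
25.2 kHz > fs/2 = 22.7 kHz, folds to fs − 25.2 kHz = 20.2 kHz.

20.2 kHz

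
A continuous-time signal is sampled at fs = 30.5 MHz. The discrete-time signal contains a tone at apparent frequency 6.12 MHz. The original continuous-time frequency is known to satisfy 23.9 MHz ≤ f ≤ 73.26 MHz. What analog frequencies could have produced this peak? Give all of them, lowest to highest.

24.38 MHz, 36.62 MHz, 54.88 MHz, 67.12 MHz

Frequencies that alias to 6.12 MHz are k·fs ± 6.12 MHz for integer k ≥ 0.
k=0: 6.12 MHz.
k=1: 24.38 MHz, 36.62 MHz.
k=2: 54.88 MHz, 67.12 MHz.
k=3: 85.38 MHz, 97.62 MHz.
Within [23.9 MHz, 73.26 MHz]: 24.38 MHz, 36.62 MHz, 54.88 MHz, 67.12 MHz.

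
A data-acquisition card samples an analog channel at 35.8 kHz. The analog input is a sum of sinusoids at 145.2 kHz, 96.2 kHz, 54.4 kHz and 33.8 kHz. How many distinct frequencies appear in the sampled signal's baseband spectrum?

fs/2 = 17.9 kHz.
145.2 kHz mod fs = 2 kHz.
2 kHz ≤ fs/2 = 17.9 kHz, appears at 2 kHz.
96.2 kHz mod fs = 24.6 kHz.
24.6 kHz > fs/2 = 17.9 kHz, folds to fs − 24.6 kHz = 11.2 kHz.
54.4 kHz mod fs = 18.6 kHz.
18.6 kHz > fs/2 = 17.9 kHz, folds to fs − 18.6 kHz = 17.2 kHz.
33.8 kHz > fs/2 = 17.9 kHz, folds to fs − 33.8 kHz = 2 kHz.
Distinct values: {2 kHz, 11.2 kHz, 17.2 kHz} → 3.

3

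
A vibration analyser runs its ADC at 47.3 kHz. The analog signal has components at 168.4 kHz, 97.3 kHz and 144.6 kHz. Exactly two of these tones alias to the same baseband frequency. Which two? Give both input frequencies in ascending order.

fs/2 = 23.65 kHz.
168.4 kHz mod fs = 26.5 kHz.
26.5 kHz > fs/2 = 23.65 kHz, folds to fs − 26.5 kHz = 20.8 kHz.
97.3 kHz mod fs = 2.7 kHz.
2.7 kHz ≤ fs/2 = 23.65 kHz, appears at 2.7 kHz.
144.6 kHz mod fs = 2.7 kHz.
2.7 kHz ≤ fs/2 = 23.65 kHz, appears at 2.7 kHz.
97.3 kHz and 144.6 kHz both map to 2.7 kHz.

97.3 kHz, 144.6 kHz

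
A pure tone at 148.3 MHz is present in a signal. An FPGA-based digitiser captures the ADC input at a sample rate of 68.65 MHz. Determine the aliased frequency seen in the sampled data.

11 MHz

148.3 MHz mod fs = 11 MHz.
11 MHz ≤ fs/2 = 34.325 MHz, appears at 11 MHz.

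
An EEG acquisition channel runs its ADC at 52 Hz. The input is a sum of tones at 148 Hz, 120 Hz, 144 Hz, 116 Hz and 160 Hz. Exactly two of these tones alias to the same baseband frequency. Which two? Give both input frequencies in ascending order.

fs/2 = 26 Hz.
148 Hz mod fs = 44 Hz.
44 Hz > fs/2 = 26 Hz, folds to fs − 44 Hz = 8 Hz.
120 Hz mod fs = 16 Hz.
16 Hz ≤ fs/2 = 26 Hz, appears at 16 Hz.
144 Hz mod fs = 40 Hz.
40 Hz > fs/2 = 26 Hz, folds to fs − 40 Hz = 12 Hz.
116 Hz mod fs = 12 Hz.
12 Hz ≤ fs/2 = 26 Hz, appears at 12 Hz.
160 Hz mod fs = 4 Hz.
4 Hz ≤ fs/2 = 26 Hz, appears at 4 Hz.
116 Hz and 144 Hz both map to 12 Hz.

116 Hz, 144 Hz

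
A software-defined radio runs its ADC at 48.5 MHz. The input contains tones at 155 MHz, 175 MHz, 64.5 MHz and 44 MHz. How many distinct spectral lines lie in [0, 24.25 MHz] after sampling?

4

fs/2 = 24.25 MHz.
155 MHz mod fs = 9.5 MHz.
9.5 MHz ≤ fs/2 = 24.25 MHz, appears at 9.5 MHz.
175 MHz mod fs = 29.5 MHz.
29.5 MHz > fs/2 = 24.25 MHz, folds to fs − 29.5 MHz = 19 MHz.
64.5 MHz mod fs = 16 MHz.
16 MHz ≤ fs/2 = 24.25 MHz, appears at 16 MHz.
44 MHz > fs/2 = 24.25 MHz, folds to fs − 44 MHz = 4.5 MHz.
Distinct values: {4.5 MHz, 9.5 MHz, 16 MHz, 19 MHz} → 4.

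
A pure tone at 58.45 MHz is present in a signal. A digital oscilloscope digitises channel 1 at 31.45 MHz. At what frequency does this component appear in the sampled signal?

58.45 MHz mod fs = 27 MHz.
27 MHz > fs/2 = 15.725 MHz, folds to fs − 27 MHz = 4.45 MHz.

4.45 MHz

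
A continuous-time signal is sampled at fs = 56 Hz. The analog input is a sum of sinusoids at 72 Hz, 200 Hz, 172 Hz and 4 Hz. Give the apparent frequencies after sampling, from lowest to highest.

4 Hz, 16 Hz, 24 Hz

fs/2 = 28 Hz.
72 Hz mod fs = 16 Hz.
16 Hz ≤ fs/2 = 28 Hz, appears at 16 Hz.
200 Hz mod fs = 32 Hz.
32 Hz > fs/2 = 28 Hz, folds to fs − 32 Hz = 24 Hz.
172 Hz mod fs = 4 Hz.
4 Hz ≤ fs/2 = 28 Hz, appears at 4 Hz.
4 Hz ≤ fs/2 = 28 Hz, passes unchanged.
Distinct values: {4 Hz, 16 Hz, 24 Hz}.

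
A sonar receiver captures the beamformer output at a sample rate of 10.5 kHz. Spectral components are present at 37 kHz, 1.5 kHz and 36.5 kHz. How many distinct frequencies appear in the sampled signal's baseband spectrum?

fs/2 = 5.25 kHz.
37 kHz mod fs = 5.5 kHz.
5.5 kHz > fs/2 = 5.25 kHz, folds to fs − 5.5 kHz = 5 kHz.
1.5 kHz ≤ fs/2 = 5.25 kHz, passes unchanged.
36.5 kHz mod fs = 5 kHz.
5 kHz ≤ fs/2 = 5.25 kHz, appears at 5 kHz.
Distinct values: {1.5 kHz, 5 kHz} → 2.

2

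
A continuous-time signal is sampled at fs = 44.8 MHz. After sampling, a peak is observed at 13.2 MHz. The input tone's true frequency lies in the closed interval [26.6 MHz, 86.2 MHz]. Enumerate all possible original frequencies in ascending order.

Frequencies that alias to 13.2 MHz are k·fs ± 13.2 MHz for integer k ≥ 0.
k=0: 13.2 MHz.
k=1: 31.6 MHz, 58 MHz.
k=2: 76.4 MHz, 102.8 MHz.
k=3: 121.2 MHz, 147.6 MHz.
Within [26.6 MHz, 86.2 MHz]: 31.6 MHz, 58 MHz, 76.4 MHz.

31.6 MHz, 58 MHz, 76.4 MHz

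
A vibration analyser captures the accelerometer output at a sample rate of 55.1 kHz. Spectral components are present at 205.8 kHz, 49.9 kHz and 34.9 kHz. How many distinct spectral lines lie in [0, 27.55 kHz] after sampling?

fs/2 = 27.55 kHz.
205.8 kHz mod fs = 40.5 kHz.
40.5 kHz > fs/2 = 27.55 kHz, folds to fs − 40.5 kHz = 14.6 kHz.
49.9 kHz > fs/2 = 27.55 kHz, folds to fs − 49.9 kHz = 5.2 kHz.
34.9 kHz > fs/2 = 27.55 kHz, folds to fs − 34.9 kHz = 20.2 kHz.
Distinct values: {5.2 kHz, 14.6 kHz, 20.2 kHz} → 3.

3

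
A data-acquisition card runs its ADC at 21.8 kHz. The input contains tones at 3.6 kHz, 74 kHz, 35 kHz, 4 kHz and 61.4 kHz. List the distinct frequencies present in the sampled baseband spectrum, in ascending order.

fs/2 = 10.9 kHz.
3.6 kHz ≤ fs/2 = 10.9 kHz, passes unchanged.
74 kHz mod fs = 8.6 kHz.
8.6 kHz ≤ fs/2 = 10.9 kHz, appears at 8.6 kHz.
35 kHz mod fs = 13.2 kHz.
13.2 kHz > fs/2 = 10.9 kHz, folds to fs − 13.2 kHz = 8.6 kHz.
4 kHz ≤ fs/2 = 10.9 kHz, passes unchanged.
61.4 kHz mod fs = 17.8 kHz.
17.8 kHz > fs/2 = 10.9 kHz, folds to fs − 17.8 kHz = 4 kHz.
Distinct values: {3.6 kHz, 4 kHz, 8.6 kHz}.

3.6 kHz, 4 kHz, 8.6 kHz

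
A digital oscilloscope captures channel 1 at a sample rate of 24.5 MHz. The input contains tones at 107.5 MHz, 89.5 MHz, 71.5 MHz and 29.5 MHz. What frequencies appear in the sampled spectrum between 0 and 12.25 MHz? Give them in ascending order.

fs/2 = 12.25 MHz.
107.5 MHz mod fs = 9.5 MHz.
9.5 MHz ≤ fs/2 = 12.25 MHz, appears at 9.5 MHz.
89.5 MHz mod fs = 16 MHz.
16 MHz > fs/2 = 12.25 MHz, folds to fs − 16 MHz = 8.5 MHz.
71.5 MHz mod fs = 22.5 MHz.
22.5 MHz > fs/2 = 12.25 MHz, folds to fs − 22.5 MHz = 2 MHz.
29.5 MHz mod fs = 5 MHz.
5 MHz ≤ fs/2 = 12.25 MHz, appears at 5 MHz.
Distinct values: {2 MHz, 5 MHz, 8.5 MHz, 9.5 MHz}.

2 MHz, 5 MHz, 8.5 MHz, 9.5 MHz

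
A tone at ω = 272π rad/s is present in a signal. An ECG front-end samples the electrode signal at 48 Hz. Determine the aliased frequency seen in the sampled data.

ω = 272π rad/s → f = ω/(2π) = 136 Hz.
136 Hz mod fs = 40 Hz.
40 Hz > fs/2 = 24 Hz, folds to fs − 40 Hz = 8 Hz.

8 Hz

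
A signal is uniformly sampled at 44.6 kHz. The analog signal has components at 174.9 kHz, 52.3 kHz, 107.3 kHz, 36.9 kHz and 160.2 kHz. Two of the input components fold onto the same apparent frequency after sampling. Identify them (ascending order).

fs/2 = 22.3 kHz.
174.9 kHz mod fs = 41.1 kHz.
41.1 kHz > fs/2 = 22.3 kHz, folds to fs − 41.1 kHz = 3.5 kHz.
52.3 kHz mod fs = 7.7 kHz.
7.7 kHz ≤ fs/2 = 22.3 kHz, appears at 7.7 kHz.
107.3 kHz mod fs = 18.1 kHz.
18.1 kHz ≤ fs/2 = 22.3 kHz, appears at 18.1 kHz.
36.9 kHz > fs/2 = 22.3 kHz, folds to fs − 36.9 kHz = 7.7 kHz.
160.2 kHz mod fs = 26.4 kHz.
26.4 kHz > fs/2 = 22.3 kHz, folds to fs − 26.4 kHz = 18.2 kHz.
36.9 kHz and 52.3 kHz both map to 7.7 kHz.

36.9 kHz, 52.3 kHz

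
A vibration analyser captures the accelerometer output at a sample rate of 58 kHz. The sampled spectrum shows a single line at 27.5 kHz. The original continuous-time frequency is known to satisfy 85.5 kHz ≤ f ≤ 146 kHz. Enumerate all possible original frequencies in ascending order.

Frequencies that alias to 27.5 kHz are k·fs ± 27.5 kHz for integer k ≥ 0.
k=0: 27.5 kHz.
k=1: 30.5 kHz, 85.5 kHz.
k=2: 88.5 kHz, 143.5 kHz.
k=3: 146.5 kHz, 201.5 kHz.
Within [85.5 kHz, 146 kHz]: 85.5 kHz, 88.5 kHz, 143.5 kHz.

85.5 kHz, 88.5 kHz, 143.5 kHz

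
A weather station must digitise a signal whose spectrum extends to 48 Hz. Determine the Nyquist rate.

Nyquist rate = 2 × 48 Hz = 96 Hz.

96 Hz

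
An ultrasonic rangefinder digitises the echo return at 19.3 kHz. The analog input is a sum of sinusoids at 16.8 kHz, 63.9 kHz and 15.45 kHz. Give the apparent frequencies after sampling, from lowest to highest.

fs/2 = 9.65 kHz.
16.8 kHz > fs/2 = 9.65 kHz, folds to fs − 16.8 kHz = 2.5 kHz.
63.9 kHz mod fs = 6 kHz.
6 kHz ≤ fs/2 = 9.65 kHz, appears at 6 kHz.
15.45 kHz > fs/2 = 9.65 kHz, folds to fs − 15.45 kHz = 3.85 kHz.
Distinct values: {2.5 kHz, 3.85 kHz, 6 kHz}.

2.5 kHz, 3.85 kHz, 6 kHz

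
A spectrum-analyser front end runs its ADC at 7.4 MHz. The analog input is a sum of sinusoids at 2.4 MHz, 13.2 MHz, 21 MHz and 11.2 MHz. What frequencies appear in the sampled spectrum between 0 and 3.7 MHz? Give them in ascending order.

1.2 MHz, 1.6 MHz, 2.4 MHz, 3.6 MHz

fs/2 = 3.7 MHz.
2.4 MHz ≤ fs/2 = 3.7 MHz, passes unchanged.
13.2 MHz mod fs = 5.8 MHz.
5.8 MHz > fs/2 = 3.7 MHz, folds to fs − 5.8 MHz = 1.6 MHz.
21 MHz mod fs = 6.2 MHz.
6.2 MHz > fs/2 = 3.7 MHz, folds to fs − 6.2 MHz = 1.2 MHz.
11.2 MHz mod fs = 3.8 MHz.
3.8 MHz > fs/2 = 3.7 MHz, folds to fs − 3.8 MHz = 3.6 MHz.
Distinct values: {1.2 MHz, 1.6 MHz, 2.4 MHz, 3.6 MHz}.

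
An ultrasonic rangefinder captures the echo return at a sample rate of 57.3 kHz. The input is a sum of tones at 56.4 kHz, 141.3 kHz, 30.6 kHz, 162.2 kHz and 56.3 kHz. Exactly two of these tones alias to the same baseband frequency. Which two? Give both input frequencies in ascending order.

30.6 kHz, 141.3 kHz

fs/2 = 28.65 kHz.
56.4 kHz > fs/2 = 28.65 kHz, folds to fs − 56.4 kHz = 0.9 kHz.
141.3 kHz mod fs = 26.7 kHz.
26.7 kHz ≤ fs/2 = 28.65 kHz, appears at 26.7 kHz.
30.6 kHz > fs/2 = 28.65 kHz, folds to fs − 30.6 kHz = 26.7 kHz.
162.2 kHz mod fs = 47.6 kHz.
47.6 kHz > fs/2 = 28.65 kHz, folds to fs − 47.6 kHz = 9.7 kHz.
56.3 kHz > fs/2 = 28.65 kHz, folds to fs − 56.3 kHz = 1 kHz.
30.6 kHz and 141.3 kHz both map to 26.7 kHz.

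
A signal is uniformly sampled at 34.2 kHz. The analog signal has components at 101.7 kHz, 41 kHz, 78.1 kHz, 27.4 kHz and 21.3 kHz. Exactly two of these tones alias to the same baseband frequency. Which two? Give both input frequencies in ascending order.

27.4 kHz, 41 kHz

fs/2 = 17.1 kHz.
101.7 kHz mod fs = 33.3 kHz.
33.3 kHz > fs/2 = 17.1 kHz, folds to fs − 33.3 kHz = 0.9 kHz.
41 kHz mod fs = 6.8 kHz.
6.8 kHz ≤ fs/2 = 17.1 kHz, appears at 6.8 kHz.
78.1 kHz mod fs = 9.7 kHz.
9.7 kHz ≤ fs/2 = 17.1 kHz, appears at 9.7 kHz.
27.4 kHz > fs/2 = 17.1 kHz, folds to fs − 27.4 kHz = 6.8 kHz.
21.3 kHz > fs/2 = 17.1 kHz, folds to fs − 21.3 kHz = 12.9 kHz.
27.4 kHz and 41 kHz both map to 6.8 kHz.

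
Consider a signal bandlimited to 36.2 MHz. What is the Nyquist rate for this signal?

Nyquist rate = 2 × 36.2 MHz = 72.4 MHz.

72.4 MHz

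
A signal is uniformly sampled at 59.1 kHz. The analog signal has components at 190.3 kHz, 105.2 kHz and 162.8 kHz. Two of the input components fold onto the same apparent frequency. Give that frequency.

13 kHz

fs/2 = 29.55 kHz.
190.3 kHz mod fs = 13 kHz.
13 kHz ≤ fs/2 = 29.55 kHz, appears at 13 kHz.
105.2 kHz mod fs = 46.1 kHz.
46.1 kHz > fs/2 = 29.55 kHz, folds to fs − 46.1 kHz = 13 kHz.
162.8 kHz mod fs = 44.6 kHz.
44.6 kHz > fs/2 = 29.55 kHz, folds to fs − 44.6 kHz = 14.5 kHz.
105.2 kHz and 190.3 kHz both map to 13 kHz.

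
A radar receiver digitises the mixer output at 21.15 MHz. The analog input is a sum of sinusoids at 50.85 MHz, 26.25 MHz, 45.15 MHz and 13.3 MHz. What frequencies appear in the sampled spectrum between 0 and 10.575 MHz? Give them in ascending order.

fs/2 = 10.575 MHz.
50.85 MHz mod fs = 8.55 MHz.
8.55 MHz ≤ fs/2 = 10.575 MHz, appears at 8.55 MHz.
26.25 MHz mod fs = 5.1 MHz.
5.1 MHz ≤ fs/2 = 10.575 MHz, appears at 5.1 MHz.
45.15 MHz mod fs = 2.85 MHz.
2.85 MHz ≤ fs/2 = 10.575 MHz, appears at 2.85 MHz.
13.3 MHz > fs/2 = 10.575 MHz, folds to fs − 13.3 MHz = 7.85 MHz.
Distinct values: {2.85 MHz, 5.1 MHz, 7.85 MHz, 8.55 MHz}.

2.85 MHz, 5.1 MHz, 7.85 MHz, 8.55 MHz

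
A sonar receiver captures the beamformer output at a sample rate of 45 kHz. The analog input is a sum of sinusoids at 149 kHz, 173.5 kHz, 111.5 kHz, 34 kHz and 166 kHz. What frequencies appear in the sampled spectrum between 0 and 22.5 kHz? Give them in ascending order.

fs/2 = 22.5 kHz.
149 kHz mod fs = 14 kHz.
14 kHz ≤ fs/2 = 22.5 kHz, appears at 14 kHz.
173.5 kHz mod fs = 38.5 kHz.
38.5 kHz > fs/2 = 22.5 kHz, folds to fs − 38.5 kHz = 6.5 kHz.
111.5 kHz mod fs = 21.5 kHz.
21.5 kHz ≤ fs/2 = 22.5 kHz, appears at 21.5 kHz.
34 kHz > fs/2 = 22.5 kHz, folds to fs − 34 kHz = 11 kHz.
166 kHz mod fs = 31 kHz.
31 kHz > fs/2 = 22.5 kHz, folds to fs − 31 kHz = 14 kHz.
Distinct values: {6.5 kHz, 11 kHz, 14 kHz, 21.5 kHz}.

6.5 kHz, 11 kHz, 14 kHz, 21.5 kHz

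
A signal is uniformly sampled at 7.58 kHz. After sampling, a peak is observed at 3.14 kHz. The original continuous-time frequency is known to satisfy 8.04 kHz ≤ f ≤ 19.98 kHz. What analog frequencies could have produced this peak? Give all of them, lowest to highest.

10.72 kHz, 12.02 kHz, 18.3 kHz, 19.6 kHz

Frequencies that alias to 3.14 kHz are k·fs ± 3.14 kHz for integer k ≥ 0.
k=0: 3.14 kHz.
k=1: 4.44 kHz, 10.72 kHz.
k=2: 12.02 kHz, 18.3 kHz.
k=3: 19.6 kHz, 25.88 kHz.
k=4: 27.18 kHz, 33.46 kHz.
Within [8.04 kHz, 19.98 kHz]: 10.72 kHz, 12.02 kHz, 18.3 kHz, 19.6 kHz.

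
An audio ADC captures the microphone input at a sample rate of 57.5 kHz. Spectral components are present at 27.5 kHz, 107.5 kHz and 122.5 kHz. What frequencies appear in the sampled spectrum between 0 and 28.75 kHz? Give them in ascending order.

fs/2 = 28.75 kHz.
27.5 kHz ≤ fs/2 = 28.75 kHz, passes unchanged.
107.5 kHz mod fs = 50 kHz.
50 kHz > fs/2 = 28.75 kHz, folds to fs − 50 kHz = 7.5 kHz.
122.5 kHz mod fs = 7.5 kHz.
7.5 kHz ≤ fs/2 = 28.75 kHz, appears at 7.5 kHz.
Distinct values: {7.5 kHz, 27.5 kHz}.

7.5 kHz, 27.5 kHz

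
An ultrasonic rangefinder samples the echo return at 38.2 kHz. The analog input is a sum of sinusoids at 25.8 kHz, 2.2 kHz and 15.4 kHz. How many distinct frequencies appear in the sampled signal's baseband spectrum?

fs/2 = 19.1 kHz.
25.8 kHz > fs/2 = 19.1 kHz, folds to fs − 25.8 kHz = 12.4 kHz.
2.2 kHz ≤ fs/2 = 19.1 kHz, passes unchanged.
15.4 kHz ≤ fs/2 = 19.1 kHz, passes unchanged.
Distinct values: {2.2 kHz, 12.4 kHz, 15.4 kHz} → 3.

3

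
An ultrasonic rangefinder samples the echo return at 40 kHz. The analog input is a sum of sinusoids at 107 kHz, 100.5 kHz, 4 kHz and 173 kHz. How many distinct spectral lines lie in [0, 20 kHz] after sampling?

fs/2 = 20 kHz.
107 kHz mod fs = 27 kHz.
27 kHz > fs/2 = 20 kHz, folds to fs − 27 kHz = 13 kHz.
100.5 kHz mod fs = 20.5 kHz.
20.5 kHz > fs/2 = 20 kHz, folds to fs − 20.5 kHz = 19.5 kHz.
4 kHz ≤ fs/2 = 20 kHz, passes unchanged.
173 kHz mod fs = 13 kHz.
13 kHz ≤ fs/2 = 20 kHz, appears at 13 kHz.
Distinct values: {4 kHz, 13 kHz, 19.5 kHz} → 3.

3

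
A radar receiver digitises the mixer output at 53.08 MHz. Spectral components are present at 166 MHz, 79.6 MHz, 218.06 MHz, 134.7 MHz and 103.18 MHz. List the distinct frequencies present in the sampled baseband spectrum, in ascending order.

fs/2 = 26.54 MHz.
166 MHz mod fs = 6.76 MHz.
6.76 MHz ≤ fs/2 = 26.54 MHz, appears at 6.76 MHz.
79.6 MHz mod fs = 26.52 MHz.
26.52 MHz ≤ fs/2 = 26.54 MHz, appears at 26.52 MHz.
218.06 MHz mod fs = 5.74 MHz.
5.74 MHz ≤ fs/2 = 26.54 MHz, appears at 5.74 MHz.
134.7 MHz mod fs = 28.54 MHz.
28.54 MHz > fs/2 = 26.54 MHz, folds to fs − 28.54 MHz = 24.54 MHz.
103.18 MHz mod fs = 50.1 MHz.
50.1 MHz > fs/2 = 26.54 MHz, folds to fs − 50.1 MHz = 2.98 MHz.
Distinct values: {2.98 MHz, 5.74 MHz, 6.76 MHz, 24.54 MHz, 26.52 MHz}.

2.98 MHz, 5.74 MHz, 6.76 MHz, 24.54 MHz, 26.52 MHz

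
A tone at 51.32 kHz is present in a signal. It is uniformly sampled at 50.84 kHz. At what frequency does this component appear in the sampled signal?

0.48 kHz

51.32 kHz mod fs = 0.48 kHz.
0.48 kHz ≤ fs/2 = 25.42 kHz, appears at 0.48 kHz.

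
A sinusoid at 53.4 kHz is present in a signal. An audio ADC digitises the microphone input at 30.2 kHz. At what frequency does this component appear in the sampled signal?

7 kHz

53.4 kHz mod fs = 23.2 kHz.
23.2 kHz > fs/2 = 15.1 kHz, folds to fs − 23.2 kHz = 7 kHz.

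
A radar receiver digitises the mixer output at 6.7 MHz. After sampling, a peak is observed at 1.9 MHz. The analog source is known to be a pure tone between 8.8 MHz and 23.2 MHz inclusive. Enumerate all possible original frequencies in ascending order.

11.5 MHz, 15.3 MHz, 18.2 MHz, 22 MHz

Frequencies that alias to 1.9 MHz are k·fs ± 1.9 MHz for integer k ≥ 0.
k=0: 1.9 MHz.
k=1: 4.8 MHz, 8.6 MHz.
k=2: 11.5 MHz, 15.3 MHz.
k=3: 18.2 MHz, 22 MHz.
k=4: 24.9 MHz, 28.7 MHz.
Within [8.8 MHz, 23.2 MHz]: 11.5 MHz, 15.3 MHz, 18.2 MHz, 22 MHz.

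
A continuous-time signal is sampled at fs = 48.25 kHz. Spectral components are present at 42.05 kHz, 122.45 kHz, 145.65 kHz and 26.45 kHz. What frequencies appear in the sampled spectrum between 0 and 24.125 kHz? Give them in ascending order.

fs/2 = 24.125 kHz.
42.05 kHz > fs/2 = 24.125 kHz, folds to fs − 42.05 kHz = 6.2 kHz.
122.45 kHz mod fs = 25.95 kHz.
25.95 kHz > fs/2 = 24.125 kHz, folds to fs − 25.95 kHz = 22.3 kHz.
145.65 kHz mod fs = 0.9 kHz.
0.9 kHz ≤ fs/2 = 24.125 kHz, appears at 0.9 kHz.
26.45 kHz > fs/2 = 24.125 kHz, folds to fs − 26.45 kHz = 21.8 kHz.
Distinct values: {0.9 kHz, 6.2 kHz, 21.8 kHz, 22.3 kHz}.

0.9 kHz, 6.2 kHz, 21.8 kHz, 22.3 kHz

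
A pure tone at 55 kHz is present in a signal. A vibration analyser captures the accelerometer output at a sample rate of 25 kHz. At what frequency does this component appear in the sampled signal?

55 kHz mod fs = 5 kHz.
5 kHz ≤ fs/2 = 12.5 kHz, appears at 5 kHz.

5 kHz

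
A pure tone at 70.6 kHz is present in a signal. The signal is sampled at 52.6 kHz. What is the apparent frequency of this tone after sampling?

18 kHz

70.6 kHz mod fs = 18 kHz.
18 kHz ≤ fs/2 = 26.3 kHz, appears at 18 kHz.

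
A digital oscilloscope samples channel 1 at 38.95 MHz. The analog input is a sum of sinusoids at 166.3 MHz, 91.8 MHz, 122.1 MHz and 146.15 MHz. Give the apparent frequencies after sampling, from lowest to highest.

5.25 MHz, 9.65 MHz, 10.5 MHz, 13.9 MHz

fs/2 = 19.475 MHz.
166.3 MHz mod fs = 10.5 MHz.
10.5 MHz ≤ fs/2 = 19.475 MHz, appears at 10.5 MHz.
91.8 MHz mod fs = 13.9 MHz.
13.9 MHz ≤ fs/2 = 19.475 MHz, appears at 13.9 MHz.
122.1 MHz mod fs = 5.25 MHz.
5.25 MHz ≤ fs/2 = 19.475 MHz, appears at 5.25 MHz.
146.15 MHz mod fs = 29.3 MHz.
29.3 MHz > fs/2 = 19.475 MHz, folds to fs − 29.3 MHz = 9.65 MHz.
Distinct values: {5.25 MHz, 9.65 MHz, 10.5 MHz, 13.9 MHz}.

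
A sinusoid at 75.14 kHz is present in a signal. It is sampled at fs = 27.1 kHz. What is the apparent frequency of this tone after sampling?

75.14 kHz mod fs = 20.94 kHz.
20.94 kHz > fs/2 = 13.55 kHz, folds to fs − 20.94 kHz = 6.16 kHz.

6.16 kHz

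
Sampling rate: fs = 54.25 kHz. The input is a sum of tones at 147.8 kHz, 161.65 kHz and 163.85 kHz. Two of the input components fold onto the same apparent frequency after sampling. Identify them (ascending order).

161.65 kHz, 163.85 kHz

fs/2 = 27.125 kHz.
147.8 kHz mod fs = 39.3 kHz.
39.3 kHz > fs/2 = 27.125 kHz, folds to fs − 39.3 kHz = 14.95 kHz.
161.65 kHz mod fs = 53.15 kHz.
53.15 kHz > fs/2 = 27.125 kHz, folds to fs − 53.15 kHz = 1.1 kHz.
163.85 kHz mod fs = 1.1 kHz.
1.1 kHz ≤ fs/2 = 27.125 kHz, appears at 1.1 kHz.
161.65 kHz and 163.85 kHz both map to 1.1 kHz.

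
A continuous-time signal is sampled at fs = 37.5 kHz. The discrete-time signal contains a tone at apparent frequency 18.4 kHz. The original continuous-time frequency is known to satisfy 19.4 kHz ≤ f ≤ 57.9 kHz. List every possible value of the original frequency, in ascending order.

55.9 kHz, 56.6 kHz

Frequencies that alias to 18.4 kHz are k·fs ± 18.4 kHz for integer k ≥ 0.
k=0: 18.4 kHz.
k=1: 19.1 kHz, 55.9 kHz.
k=2: 56.6 kHz, 93.4 kHz.
k=3: 94.1 kHz, 130.9 kHz.
Within [19.4 kHz, 57.9 kHz]: 55.9 kHz, 56.6 kHz.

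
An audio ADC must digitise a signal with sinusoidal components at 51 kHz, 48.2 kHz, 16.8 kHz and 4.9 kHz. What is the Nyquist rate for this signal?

102 kHz

Highest-frequency component: 51 kHz.
Nyquist rate = 2 × 51 kHz = 102 kHz.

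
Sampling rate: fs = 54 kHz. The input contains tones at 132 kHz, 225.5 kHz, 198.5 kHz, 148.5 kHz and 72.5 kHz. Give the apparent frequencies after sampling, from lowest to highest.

fs/2 = 27 kHz.
132 kHz mod fs = 24 kHz.
24 kHz ≤ fs/2 = 27 kHz, appears at 24 kHz.
225.5 kHz mod fs = 9.5 kHz.
9.5 kHz ≤ fs/2 = 27 kHz, appears at 9.5 kHz.
198.5 kHz mod fs = 36.5 kHz.
36.5 kHz > fs/2 = 27 kHz, folds to fs − 36.5 kHz = 17.5 kHz.
148.5 kHz mod fs = 40.5 kHz.
40.5 kHz > fs/2 = 27 kHz, folds to fs − 40.5 kHz = 13.5 kHz.
72.5 kHz mod fs = 18.5 kHz.
18.5 kHz ≤ fs/2 = 27 kHz, appears at 18.5 kHz.
Distinct values: {9.5 kHz, 13.5 kHz, 17.5 kHz, 18.5 kHz, 24 kHz}.

9.5 kHz, 13.5 kHz, 17.5 kHz, 18.5 kHz, 24 kHz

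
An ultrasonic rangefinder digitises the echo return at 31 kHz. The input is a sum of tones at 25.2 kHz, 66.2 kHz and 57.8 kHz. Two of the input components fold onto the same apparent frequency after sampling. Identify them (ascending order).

fs/2 = 15.5 kHz.
25.2 kHz > fs/2 = 15.5 kHz, folds to fs − 25.2 kHz = 5.8 kHz.
66.2 kHz mod fs = 4.2 kHz.
4.2 kHz ≤ fs/2 = 15.5 kHz, appears at 4.2 kHz.
57.8 kHz mod fs = 26.8 kHz.
26.8 kHz > fs/2 = 15.5 kHz, folds to fs − 26.8 kHz = 4.2 kHz.
57.8 kHz and 66.2 kHz both map to 4.2 kHz.

57.8 kHz, 66.2 kHz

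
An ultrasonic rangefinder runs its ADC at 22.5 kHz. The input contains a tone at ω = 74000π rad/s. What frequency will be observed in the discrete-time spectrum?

8 kHz

ω = 74000π rad/s → f = ω/(2π) = 37000 Hz = 37 kHz.
37 kHz mod fs = 14.5 kHz.
14.5 kHz > fs/2 = 11.25 kHz, folds to fs − 14.5 kHz = 8 kHz.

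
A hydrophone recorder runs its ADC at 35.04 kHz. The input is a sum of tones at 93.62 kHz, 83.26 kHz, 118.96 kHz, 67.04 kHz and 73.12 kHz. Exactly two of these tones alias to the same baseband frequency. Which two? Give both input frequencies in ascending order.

67.04 kHz, 73.12 kHz

fs/2 = 17.52 kHz.
93.62 kHz mod fs = 23.54 kHz.
23.54 kHz > fs/2 = 17.52 kHz, folds to fs − 23.54 kHz = 11.5 kHz.
83.26 kHz mod fs = 13.18 kHz.
13.18 kHz ≤ fs/2 = 17.52 kHz, appears at 13.18 kHz.
118.96 kHz mod fs = 13.84 kHz.
13.84 kHz ≤ fs/2 = 17.52 kHz, appears at 13.84 kHz.
67.04 kHz mod fs = 32 kHz.
32 kHz > fs/2 = 17.52 kHz, folds to fs − 32 kHz = 3.04 kHz.
73.12 kHz mod fs = 3.04 kHz.
3.04 kHz ≤ fs/2 = 17.52 kHz, appears at 3.04 kHz.
67.04 kHz and 73.12 kHz both map to 3.04 kHz.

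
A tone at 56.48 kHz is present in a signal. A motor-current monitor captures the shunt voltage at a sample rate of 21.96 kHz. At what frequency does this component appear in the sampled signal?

56.48 kHz mod fs = 12.56 kHz.
12.56 kHz > fs/2 = 10.98 kHz, folds to fs − 12.56 kHz = 9.4 kHz.

9.4 kHz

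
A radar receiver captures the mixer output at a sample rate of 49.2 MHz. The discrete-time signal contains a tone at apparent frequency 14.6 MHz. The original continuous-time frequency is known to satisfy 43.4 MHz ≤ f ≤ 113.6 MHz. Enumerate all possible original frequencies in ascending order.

63.8 MHz, 83.8 MHz, 113 MHz

Frequencies that alias to 14.6 MHz are k·fs ± 14.6 MHz for integer k ≥ 0.
k=0: 14.6 MHz.
k=1: 34.6 MHz, 63.8 MHz.
k=2: 83.8 MHz, 113 MHz.
k=3: 133 MHz, 162.2 MHz.
Within [43.4 MHz, 113.6 MHz]: 63.8 MHz, 83.8 MHz, 113 MHz.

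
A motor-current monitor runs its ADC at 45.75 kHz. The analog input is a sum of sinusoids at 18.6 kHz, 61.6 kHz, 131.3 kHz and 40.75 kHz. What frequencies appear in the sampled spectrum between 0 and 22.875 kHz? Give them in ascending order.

5 kHz, 5.95 kHz, 15.85 kHz, 18.6 kHz

fs/2 = 22.875 kHz.
18.6 kHz ≤ fs/2 = 22.875 kHz, passes unchanged.
61.6 kHz mod fs = 15.85 kHz.
15.85 kHz ≤ fs/2 = 22.875 kHz, appears at 15.85 kHz.
131.3 kHz mod fs = 39.8 kHz.
39.8 kHz > fs/2 = 22.875 kHz, folds to fs − 39.8 kHz = 5.95 kHz.
40.75 kHz > fs/2 = 22.875 kHz, folds to fs − 40.75 kHz = 5 kHz.
Distinct values: {5 kHz, 5.95 kHz, 15.85 kHz, 18.6 kHz}.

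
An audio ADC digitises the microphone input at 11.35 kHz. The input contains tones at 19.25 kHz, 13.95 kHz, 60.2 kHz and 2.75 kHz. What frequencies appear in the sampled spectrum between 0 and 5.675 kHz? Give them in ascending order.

fs/2 = 5.675 kHz.
19.25 kHz mod fs = 7.9 kHz.
7.9 kHz > fs/2 = 5.675 kHz, folds to fs − 7.9 kHz = 3.45 kHz.
13.95 kHz mod fs = 2.6 kHz.
2.6 kHz ≤ fs/2 = 5.675 kHz, appears at 2.6 kHz.
60.2 kHz mod fs = 3.45 kHz.
3.45 kHz ≤ fs/2 = 5.675 kHz, appears at 3.45 kHz.
2.75 kHz ≤ fs/2 = 5.675 kHz, passes unchanged.
Distinct values: {2.6 kHz, 2.75 kHz, 3.45 kHz}.

2.6 kHz, 2.75 kHz, 3.45 kHz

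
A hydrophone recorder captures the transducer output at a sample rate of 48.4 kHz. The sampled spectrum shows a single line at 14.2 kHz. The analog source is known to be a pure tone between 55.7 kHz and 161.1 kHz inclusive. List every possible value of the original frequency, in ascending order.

62.6 kHz, 82.6 kHz, 111 kHz, 131 kHz, 159.4 kHz

Frequencies that alias to 14.2 kHz are k·fs ± 14.2 kHz for integer k ≥ 0.
k=0: 14.2 kHz.
k=1: 34.2 kHz, 62.6 kHz.
k=2: 82.6 kHz, 111 kHz.
k=3: 131 kHz, 159.4 kHz.
k=4: 179.4 kHz, 207.8 kHz.
Within [55.7 kHz, 161.1 kHz]: 62.6 kHz, 82.6 kHz, 111 kHz, 131 kHz, 159.4 kHz.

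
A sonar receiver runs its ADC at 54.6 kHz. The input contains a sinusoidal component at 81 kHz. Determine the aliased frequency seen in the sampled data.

81 kHz mod fs = 26.4 kHz.
26.4 kHz ≤ fs/2 = 27.3 kHz, appears at 26.4 kHz.

26.4 kHz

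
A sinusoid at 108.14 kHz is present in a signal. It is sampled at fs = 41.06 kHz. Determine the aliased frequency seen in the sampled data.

108.14 kHz mod fs = 26.02 kHz.
26.02 kHz > fs/2 = 20.53 kHz, folds to fs − 26.02 kHz = 15.04 kHz.

15.04 kHz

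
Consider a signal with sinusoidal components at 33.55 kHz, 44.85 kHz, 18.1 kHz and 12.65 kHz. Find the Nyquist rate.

89.7 kHz

Highest-frequency component: 44.85 kHz.
Nyquist rate = 2 × 44.85 kHz = 89.7 kHz.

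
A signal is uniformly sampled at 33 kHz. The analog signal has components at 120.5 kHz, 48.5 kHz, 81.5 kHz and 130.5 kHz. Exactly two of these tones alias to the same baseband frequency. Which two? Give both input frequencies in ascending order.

48.5 kHz, 81.5 kHz

fs/2 = 16.5 kHz.
120.5 kHz mod fs = 21.5 kHz.
21.5 kHz > fs/2 = 16.5 kHz, folds to fs − 21.5 kHz = 11.5 kHz.
48.5 kHz mod fs = 15.5 kHz.
15.5 kHz ≤ fs/2 = 16.5 kHz, appears at 15.5 kHz.
81.5 kHz mod fs = 15.5 kHz.
15.5 kHz ≤ fs/2 = 16.5 kHz, appears at 15.5 kHz.
130.5 kHz mod fs = 31.5 kHz.
31.5 kHz > fs/2 = 16.5 kHz, folds to fs − 31.5 kHz = 1.5 kHz.
48.5 kHz and 81.5 kHz both map to 15.5 kHz.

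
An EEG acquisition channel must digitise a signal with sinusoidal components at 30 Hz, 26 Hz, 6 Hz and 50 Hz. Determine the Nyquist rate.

Highest-frequency component: 50 Hz.
Nyquist rate = 2 × 50 Hz = 100 Hz.

100 Hz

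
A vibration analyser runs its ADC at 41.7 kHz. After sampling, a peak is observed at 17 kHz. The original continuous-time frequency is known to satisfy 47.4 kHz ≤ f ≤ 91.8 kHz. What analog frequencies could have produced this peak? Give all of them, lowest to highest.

58.7 kHz, 66.4 kHz

Frequencies that alias to 17 kHz are k·fs ± 17 kHz for integer k ≥ 0.
k=0: 17 kHz.
k=1: 24.7 kHz, 58.7 kHz.
k=2: 66.4 kHz, 100.4 kHz.
k=3: 108.1 kHz, 142.1 kHz.
Within [47.4 kHz, 91.8 kHz]: 58.7 kHz, 66.4 kHz.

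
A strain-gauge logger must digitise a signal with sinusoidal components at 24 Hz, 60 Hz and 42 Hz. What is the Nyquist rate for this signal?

120 Hz

Highest-frequency component: 60 Hz.
Nyquist rate = 2 × 60 Hz = 120 Hz.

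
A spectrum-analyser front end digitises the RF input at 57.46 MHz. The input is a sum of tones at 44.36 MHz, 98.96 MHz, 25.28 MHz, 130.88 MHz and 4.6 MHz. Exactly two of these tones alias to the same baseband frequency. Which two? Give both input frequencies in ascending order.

98.96 MHz, 130.88 MHz

fs/2 = 28.73 MHz.
44.36 MHz > fs/2 = 28.73 MHz, folds to fs − 44.36 MHz = 13.1 MHz.
98.96 MHz mod fs = 41.5 MHz.
41.5 MHz > fs/2 = 28.73 MHz, folds to fs − 41.5 MHz = 15.96 MHz.
25.28 MHz ≤ fs/2 = 28.73 MHz, passes unchanged.
130.88 MHz mod fs = 15.96 MHz.
15.96 MHz ≤ fs/2 = 28.73 MHz, appears at 15.96 MHz.
4.6 MHz ≤ fs/2 = 28.73 MHz, passes unchanged.
98.96 MHz and 130.88 MHz both map to 15.96 MHz.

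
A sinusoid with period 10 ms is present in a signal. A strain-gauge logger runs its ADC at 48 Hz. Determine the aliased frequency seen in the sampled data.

4 Hz

T = 10 ms → f = 1/T = 100 Hz.
100 Hz mod fs = 4 Hz.
4 Hz ≤ fs/2 = 24 Hz, appears at 4 Hz.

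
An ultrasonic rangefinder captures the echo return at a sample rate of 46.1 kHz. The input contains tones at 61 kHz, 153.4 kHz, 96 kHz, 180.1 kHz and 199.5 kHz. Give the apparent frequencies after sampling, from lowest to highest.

fs/2 = 23.05 kHz.
61 kHz mod fs = 14.9 kHz.
14.9 kHz ≤ fs/2 = 23.05 kHz, appears at 14.9 kHz.
153.4 kHz mod fs = 15.1 kHz.
15.1 kHz ≤ fs/2 = 23.05 kHz, appears at 15.1 kHz.
96 kHz mod fs = 3.8 kHz.
3.8 kHz ≤ fs/2 = 23.05 kHz, appears at 3.8 kHz.
180.1 kHz mod fs = 41.8 kHz.
41.8 kHz > fs/2 = 23.05 kHz, folds to fs − 41.8 kHz = 4.3 kHz.
199.5 kHz mod fs = 15.1 kHz.
15.1 kHz ≤ fs/2 = 23.05 kHz, appears at 15.1 kHz.
Distinct values: {3.8 kHz, 4.3 kHz, 14.9 kHz, 15.1 kHz}.

3.8 kHz, 4.3 kHz, 14.9 kHz, 15.1 kHz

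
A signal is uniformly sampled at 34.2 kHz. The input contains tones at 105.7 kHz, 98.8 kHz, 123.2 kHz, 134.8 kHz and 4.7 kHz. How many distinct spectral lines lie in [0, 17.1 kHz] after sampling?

5

fs/2 = 17.1 kHz.
105.7 kHz mod fs = 3.1 kHz.
3.1 kHz ≤ fs/2 = 17.1 kHz, appears at 3.1 kHz.
98.8 kHz mod fs = 30.4 kHz.
30.4 kHz > fs/2 = 17.1 kHz, folds to fs − 30.4 kHz = 3.8 kHz.
123.2 kHz mod fs = 20.6 kHz.
20.6 kHz > fs/2 = 17.1 kHz, folds to fs − 20.6 kHz = 13.6 kHz.
134.8 kHz mod fs = 32.2 kHz.
32.2 kHz > fs/2 = 17.1 kHz, folds to fs − 32.2 kHz = 2 kHz.
4.7 kHz ≤ fs/2 = 17.1 kHz, passes unchanged.
Distinct values: {2 kHz, 3.1 kHz, 3.8 kHz, 4.7 kHz, 13.6 kHz} → 5.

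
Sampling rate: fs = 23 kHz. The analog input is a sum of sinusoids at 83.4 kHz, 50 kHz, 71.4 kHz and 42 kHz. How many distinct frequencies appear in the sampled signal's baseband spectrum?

fs/2 = 11.5 kHz.
83.4 kHz mod fs = 14.4 kHz.
14.4 kHz > fs/2 = 11.5 kHz, folds to fs − 14.4 kHz = 8.6 kHz.
50 kHz mod fs = 4 kHz.
4 kHz ≤ fs/2 = 11.5 kHz, appears at 4 kHz.
71.4 kHz mod fs = 2.4 kHz.
2.4 kHz ≤ fs/2 = 11.5 kHz, appears at 2.4 kHz.
42 kHz mod fs = 19 kHz.
19 kHz > fs/2 = 11.5 kHz, folds to fs − 19 kHz = 4 kHz.
Distinct values: {2.4 kHz, 4 kHz, 8.6 kHz} → 3.

3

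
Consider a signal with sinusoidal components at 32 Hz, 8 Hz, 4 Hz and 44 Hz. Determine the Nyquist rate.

88 Hz

Highest-frequency component: 44 Hz.
Nyquist rate = 2 × 44 Hz = 88 Hz.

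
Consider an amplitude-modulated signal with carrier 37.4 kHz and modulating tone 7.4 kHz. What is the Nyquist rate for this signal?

AM sidebands sit at fc ± fm = 30 kHz and 44.8 kHz.
Highest-frequency component: 44.8 kHz.
Nyquist rate = 2 × 44.8 kHz = 89.6 kHz.

89.6 kHz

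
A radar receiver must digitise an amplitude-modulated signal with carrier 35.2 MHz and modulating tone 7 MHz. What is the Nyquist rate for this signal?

AM sidebands sit at fc ± fm = 28.2 MHz and 42.2 MHz.
Highest-frequency component: 42.2 MHz.
Nyquist rate = 2 × 42.2 MHz = 84.4 MHz.

84.4 MHz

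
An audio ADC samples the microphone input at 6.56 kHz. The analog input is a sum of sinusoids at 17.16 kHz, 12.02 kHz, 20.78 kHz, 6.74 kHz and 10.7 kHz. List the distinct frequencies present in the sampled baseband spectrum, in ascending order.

0.18 kHz, 1.1 kHz, 2.42 kHz, 2.52 kHz

fs/2 = 3.28 kHz.
17.16 kHz mod fs = 4.04 kHz.
4.04 kHz > fs/2 = 3.28 kHz, folds to fs − 4.04 kHz = 2.52 kHz.
12.02 kHz mod fs = 5.46 kHz.
5.46 kHz > fs/2 = 3.28 kHz, folds to fs − 5.46 kHz = 1.1 kHz.
20.78 kHz mod fs = 1.1 kHz.
1.1 kHz ≤ fs/2 = 3.28 kHz, appears at 1.1 kHz.
6.74 kHz mod fs = 0.18 kHz.
0.18 kHz ≤ fs/2 = 3.28 kHz, appears at 0.18 kHz.
10.7 kHz mod fs = 4.14 kHz.
4.14 kHz > fs/2 = 3.28 kHz, folds to fs − 4.14 kHz = 2.42 kHz.
Distinct values: {0.18 kHz, 1.1 kHz, 2.42 kHz, 2.52 kHz}.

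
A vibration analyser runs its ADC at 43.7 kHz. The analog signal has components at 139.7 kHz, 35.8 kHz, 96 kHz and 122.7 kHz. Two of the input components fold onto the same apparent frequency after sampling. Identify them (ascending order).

96 kHz, 139.7 kHz

fs/2 = 21.85 kHz.
139.7 kHz mod fs = 8.6 kHz.
8.6 kHz ≤ fs/2 = 21.85 kHz, appears at 8.6 kHz.
35.8 kHz > fs/2 = 21.85 kHz, folds to fs − 35.8 kHz = 7.9 kHz.
96 kHz mod fs = 8.6 kHz.
8.6 kHz ≤ fs/2 = 21.85 kHz, appears at 8.6 kHz.
122.7 kHz mod fs = 35.3 kHz.
35.3 kHz > fs/2 = 21.85 kHz, folds to fs − 35.3 kHz = 8.4 kHz.
96 kHz and 139.7 kHz both map to 8.6 kHz.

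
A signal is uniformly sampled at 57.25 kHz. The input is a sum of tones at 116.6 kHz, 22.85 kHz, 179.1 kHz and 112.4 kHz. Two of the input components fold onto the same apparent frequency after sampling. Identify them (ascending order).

fs/2 = 28.625 kHz.
116.6 kHz mod fs = 2.1 kHz.
2.1 kHz ≤ fs/2 = 28.625 kHz, appears at 2.1 kHz.
22.85 kHz ≤ fs/2 = 28.625 kHz, passes unchanged.
179.1 kHz mod fs = 7.35 kHz.
7.35 kHz ≤ fs/2 = 28.625 kHz, appears at 7.35 kHz.
112.4 kHz mod fs = 55.15 kHz.
55.15 kHz > fs/2 = 28.625 kHz, folds to fs − 55.15 kHz = 2.1 kHz.
112.4 kHz and 116.6 kHz both map to 2.1 kHz.

112.4 kHz, 116.6 kHz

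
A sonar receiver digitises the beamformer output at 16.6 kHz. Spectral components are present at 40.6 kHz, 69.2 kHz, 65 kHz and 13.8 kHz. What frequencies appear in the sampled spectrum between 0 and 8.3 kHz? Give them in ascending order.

1.4 kHz, 2.8 kHz, 7.4 kHz

fs/2 = 8.3 kHz.
40.6 kHz mod fs = 7.4 kHz.
7.4 kHz ≤ fs/2 = 8.3 kHz, appears at 7.4 kHz.
69.2 kHz mod fs = 2.8 kHz.
2.8 kHz ≤ fs/2 = 8.3 kHz, appears at 2.8 kHz.
65 kHz mod fs = 15.2 kHz.
15.2 kHz > fs/2 = 8.3 kHz, folds to fs − 15.2 kHz = 1.4 kHz.
13.8 kHz > fs/2 = 8.3 kHz, folds to fs − 13.8 kHz = 2.8 kHz.
Distinct values: {1.4 kHz, 2.8 kHz, 7.4 kHz}.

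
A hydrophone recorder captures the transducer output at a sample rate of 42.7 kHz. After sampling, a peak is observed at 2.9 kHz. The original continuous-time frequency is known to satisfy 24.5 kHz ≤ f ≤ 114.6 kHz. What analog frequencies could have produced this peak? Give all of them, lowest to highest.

39.8 kHz, 45.6 kHz, 82.5 kHz, 88.3 kHz

Frequencies that alias to 2.9 kHz are k·fs ± 2.9 kHz for integer k ≥ 0.
k=0: 2.9 kHz.
k=1: 39.8 kHz, 45.6 kHz.
k=2: 82.5 kHz, 88.3 kHz.
k=3: 125.2 kHz, 131 kHz.
Within [24.5 kHz, 114.6 kHz]: 39.8 kHz, 45.6 kHz, 82.5 kHz, 88.3 kHz.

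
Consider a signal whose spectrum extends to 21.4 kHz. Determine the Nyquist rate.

Nyquist rate = 2 × 21.4 kHz = 42.8 kHz.

42.8 kHz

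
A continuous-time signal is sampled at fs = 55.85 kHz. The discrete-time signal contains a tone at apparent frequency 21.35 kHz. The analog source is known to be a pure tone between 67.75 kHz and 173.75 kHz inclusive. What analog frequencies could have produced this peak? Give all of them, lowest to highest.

Frequencies that alias to 21.35 kHz are k·fs ± 21.35 kHz for integer k ≥ 0.
k=0: 21.35 kHz.
k=1: 34.5 kHz, 77.2 kHz.
k=2: 90.35 kHz, 133.05 kHz.
k=3: 146.2 kHz, 188.9 kHz.
k=4: 202.05 kHz, 244.75 kHz.
Within [67.75 kHz, 173.75 kHz]: 77.2 kHz, 90.35 kHz, 133.05 kHz, 146.2 kHz.

77.2 kHz, 90.35 kHz, 133.05 kHz, 146.2 kHz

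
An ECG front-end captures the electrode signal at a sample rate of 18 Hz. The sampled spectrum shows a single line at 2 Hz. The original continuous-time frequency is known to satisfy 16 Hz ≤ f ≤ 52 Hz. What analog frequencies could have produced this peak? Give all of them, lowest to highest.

16 Hz, 20 Hz, 34 Hz, 38 Hz, 52 Hz

Frequencies that alias to 2 Hz are k·fs ± 2 Hz for integer k ≥ 0.
k=0: 2 Hz.
k=1: 16 Hz, 20 Hz.
k=2: 34 Hz, 38 Hz.
k=3: 52 Hz, 56 Hz.
k=4: 70 Hz, 74 Hz.
Within [16 Hz, 52 Hz]: 16 Hz, 20 Hz, 34 Hz, 38 Hz, 52 Hz.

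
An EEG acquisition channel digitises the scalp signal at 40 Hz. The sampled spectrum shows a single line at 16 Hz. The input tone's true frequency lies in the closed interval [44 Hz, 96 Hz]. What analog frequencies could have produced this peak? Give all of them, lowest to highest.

Frequencies that alias to 16 Hz are k·fs ± 16 Hz for integer k ≥ 0.
k=0: 16 Hz.
k=1: 24 Hz, 56 Hz.
k=2: 64 Hz, 96 Hz.
k=3: 104 Hz, 136 Hz.
Within [44 Hz, 96 Hz]: 56 Hz, 64 Hz, 96 Hz.

56 Hz, 64 Hz, 96 Hz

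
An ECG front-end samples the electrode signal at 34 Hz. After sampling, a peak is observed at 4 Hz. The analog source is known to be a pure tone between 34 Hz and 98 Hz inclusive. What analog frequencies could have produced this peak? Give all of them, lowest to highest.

38 Hz, 64 Hz, 72 Hz, 98 Hz

Frequencies that alias to 4 Hz are k·fs ± 4 Hz for integer k ≥ 0.
k=0: 4 Hz.
k=1: 30 Hz, 38 Hz.
k=2: 64 Hz, 72 Hz.
k=3: 98 Hz, 106 Hz.
k=4: 132 Hz, 140 Hz.
Within [34 Hz, 98 Hz]: 38 Hz, 64 Hz, 72 Hz, 98 Hz.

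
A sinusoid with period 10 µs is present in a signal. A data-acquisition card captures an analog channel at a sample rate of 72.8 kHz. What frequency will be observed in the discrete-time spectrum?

T = 10 µs → f = 1/T = 100 kHz.
100 kHz mod fs = 27.2 kHz.
27.2 kHz ≤ fs/2 = 36.4 kHz, appears at 27.2 kHz.

27.2 kHz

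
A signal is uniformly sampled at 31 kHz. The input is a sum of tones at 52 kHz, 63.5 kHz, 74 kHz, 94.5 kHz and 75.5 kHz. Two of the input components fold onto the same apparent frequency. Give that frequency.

fs/2 = 15.5 kHz.
52 kHz mod fs = 21 kHz.
21 kHz > fs/2 = 15.5 kHz, folds to fs − 21 kHz = 10 kHz.
63.5 kHz mod fs = 1.5 kHz.
1.5 kHz ≤ fs/2 = 15.5 kHz, appears at 1.5 kHz.
74 kHz mod fs = 12 kHz.
12 kHz ≤ fs/2 = 15.5 kHz, appears at 12 kHz.
94.5 kHz mod fs = 1.5 kHz.
1.5 kHz ≤ fs/2 = 15.5 kHz, appears at 1.5 kHz.
75.5 kHz mod fs = 13.5 kHz.
13.5 kHz ≤ fs/2 = 15.5 kHz, appears at 13.5 kHz.
63.5 kHz and 94.5 kHz both map to 1.5 kHz.

1.5 kHz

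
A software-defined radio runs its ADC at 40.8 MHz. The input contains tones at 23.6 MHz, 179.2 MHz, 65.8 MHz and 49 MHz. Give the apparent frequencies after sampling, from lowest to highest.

fs/2 = 20.4 MHz.
23.6 MHz > fs/2 = 20.4 MHz, folds to fs − 23.6 MHz = 17.2 MHz.
179.2 MHz mod fs = 16 MHz.
16 MHz ≤ fs/2 = 20.4 MHz, appears at 16 MHz.
65.8 MHz mod fs = 25 MHz.
25 MHz > fs/2 = 20.4 MHz, folds to fs − 25 MHz = 15.8 MHz.
49 MHz mod fs = 8.2 MHz.
8.2 MHz ≤ fs/2 = 20.4 MHz, appears at 8.2 MHz.
Distinct values: {8.2 MHz, 15.8 MHz, 16 MHz, 17.2 MHz}.

8.2 MHz, 15.8 MHz, 16 MHz, 17.2 MHz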